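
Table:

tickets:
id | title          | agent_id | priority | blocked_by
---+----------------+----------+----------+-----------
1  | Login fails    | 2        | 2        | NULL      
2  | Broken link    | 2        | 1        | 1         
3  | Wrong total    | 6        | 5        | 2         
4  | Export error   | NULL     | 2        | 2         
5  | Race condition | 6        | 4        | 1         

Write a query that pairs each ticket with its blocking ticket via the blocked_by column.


This is a self-join: tickets is joined to a second copy of itself, matching each row's blocked_by to another row's id. Use LEFT JOIN so rows with blocked_by=NULL are kept.
  - ticket 1 (Login fails): blocked_by=NULL -> NULL
  - ticket 2 (Broken link): blocked_by=1 -> Login fails
  - ticket 3 (Wrong total): blocked_by=2 -> Broken link
  - ticket 4 (Export error): blocked_by=2 -> Broken link
  - ticket 5 (Race condition): blocked_by=1 -> Login fails

SQL:
SELECT a.title AS item, b.title AS blocked_by
FROM tickets a
LEFT JOIN tickets b ON a.blocked_by = b.id

Result:
item           | blocked_by 
---------------+------------
Login fails    | NULL       
Broken link    | Login fails
Wrong total    | Broken link
Export error   | Broken link
Race condition | Login fails


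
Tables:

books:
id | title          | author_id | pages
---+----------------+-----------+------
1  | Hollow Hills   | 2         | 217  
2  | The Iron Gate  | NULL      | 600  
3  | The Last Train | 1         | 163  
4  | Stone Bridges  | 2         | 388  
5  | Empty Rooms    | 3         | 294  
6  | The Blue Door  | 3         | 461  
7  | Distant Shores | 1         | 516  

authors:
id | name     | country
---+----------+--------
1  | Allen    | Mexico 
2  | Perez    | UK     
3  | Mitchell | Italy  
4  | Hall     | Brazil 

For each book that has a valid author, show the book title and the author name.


INNER JOIN keeps only books rows whose author_id matches an id in authors. Walk through each book:
  - book 1 (Hollow Hills): author_id=2 -> matches Perez
  - book 2 (The Iron Gate): author_id=NULL, no match -> dropped
  - book 3 (The Last Train): author_id=1 -> matches Allen
  - book 4 (Stone Bridges): author_id=2 -> matches Perez
  - book 5 (Empty Rooms): author_id=3 -> matches Mitchell
  - book 6 (The Blue Door): author_id=3 -> matches Mitchell
  - book 7 (Distant Shores): author_id=1 -> matches Allen
So 1 of 7 rows is dropped.

SQL:
SELECT a.title, b.name AS author
FROM books a
INNER JOIN authors b ON a.author_id = b.id

Result:
title          | author  
---------------+---------
Hollow Hills   | Perez   
The Last Train | Allen   
Stone Bridges  | Perez   
Empty Rooms    | Mitchell
The Blue Door  | Mitchell
Distant Shores | Allen   


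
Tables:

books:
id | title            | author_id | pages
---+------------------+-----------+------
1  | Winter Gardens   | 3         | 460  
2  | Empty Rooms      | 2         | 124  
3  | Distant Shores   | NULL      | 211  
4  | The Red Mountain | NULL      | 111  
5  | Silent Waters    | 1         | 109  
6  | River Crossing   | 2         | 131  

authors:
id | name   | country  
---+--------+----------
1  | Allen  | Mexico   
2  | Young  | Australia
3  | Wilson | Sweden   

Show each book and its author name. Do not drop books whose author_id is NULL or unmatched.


LEFT JOIN keeps every row from books (the left table); where author_id has no match in authors, the author columns become NULL. Walk through each book:
  - book 1 (Winter Gardens): author_id=3 -> matches Wilson
  - book 2 (Empty Rooms): author_id=2 -> matches Young
  - book 3 (Distant Shores): author_id=NULL, no match -> kept with NULL
  - book 4 (The Red Mountain): author_id=NULL, no match -> kept with NULL
  - book 5 (Silent Waters): author_id=1 -> matches Allen
  - book 6 (River Crossing): author_id=2 -> matches Young
All 6 rows appear; 2 have NULL author.

SQL:
SELECT a.title, b.name AS author
FROM books a
LEFT JOIN authors b ON a.author_id = b.id

Result:
title            | author
-----------------+-------
Winter Gardens   | Wilson
Empty Rooms      | Young 
Distant Shores   | NULL  
The Red Mountain | NULL  
Silent Waters    | Allen 
River Crossing   | Young 


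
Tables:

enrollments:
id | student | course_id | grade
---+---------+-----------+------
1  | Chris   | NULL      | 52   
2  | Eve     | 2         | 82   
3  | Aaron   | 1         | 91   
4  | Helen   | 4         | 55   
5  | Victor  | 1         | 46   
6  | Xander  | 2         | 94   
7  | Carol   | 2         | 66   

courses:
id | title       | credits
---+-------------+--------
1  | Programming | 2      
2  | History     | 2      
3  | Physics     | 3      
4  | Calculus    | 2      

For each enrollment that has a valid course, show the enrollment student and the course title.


INNER JOIN keeps only enrollments rows whose course_id matches an id in courses. Walk through each enrollment:
  - enrollment 1 (Chris): course_id=NULL, no match -> dropped
  - enrollment 2 (Eve): course_id=2 -> matches History
  - enrollment 3 (Aaron): course_id=1 -> matches Programming
  - enrollment 4 (Helen): course_id=4 -> matches Calculus
  - enrollment 5 (Victor): course_id=1 -> matches Programming
  - enrollment 6 (Xander): course_id=2 -> matches History
  - enrollment 7 (Carol): course_id=2 -> matches History
So 1 of 7 rows is dropped.

SQL:
SELECT a.student, b.title AS course
FROM enrollments a
INNER JOIN courses b ON a.course_id = b.id

Result:
student | course     
--------+------------
Eve     | History    
Aaron   | Programming
Helen   | Calculus   
Victor  | Programming
Xander  | History    
Carol   | History    


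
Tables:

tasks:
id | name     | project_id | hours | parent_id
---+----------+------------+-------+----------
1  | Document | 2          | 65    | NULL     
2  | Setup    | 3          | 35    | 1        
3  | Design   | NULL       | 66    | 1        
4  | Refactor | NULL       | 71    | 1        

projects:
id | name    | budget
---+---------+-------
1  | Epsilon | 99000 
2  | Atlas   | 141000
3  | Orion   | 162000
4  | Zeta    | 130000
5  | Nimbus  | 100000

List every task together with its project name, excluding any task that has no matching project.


INNER JOIN keeps only tasks rows whose project_id matches an id in projects. Walk through each task:
  - task 1 (Document): project_id=2 -> matches Atlas
  - task 2 (Setup): project_id=3 -> matches Orion
  - task 3 (Design): project_id=NULL, no match -> dropped
  - task 4 (Refactor): project_id=NULL, no match -> dropped
So 2 of 4 rows are dropped.

SQL:
SELECT a.name, b.name AS project
FROM tasks a
INNER JOIN projects b ON a.project_id = b.id

Result:
name     | project
---------+--------
Document | Atlas  
Setup    | Orion  


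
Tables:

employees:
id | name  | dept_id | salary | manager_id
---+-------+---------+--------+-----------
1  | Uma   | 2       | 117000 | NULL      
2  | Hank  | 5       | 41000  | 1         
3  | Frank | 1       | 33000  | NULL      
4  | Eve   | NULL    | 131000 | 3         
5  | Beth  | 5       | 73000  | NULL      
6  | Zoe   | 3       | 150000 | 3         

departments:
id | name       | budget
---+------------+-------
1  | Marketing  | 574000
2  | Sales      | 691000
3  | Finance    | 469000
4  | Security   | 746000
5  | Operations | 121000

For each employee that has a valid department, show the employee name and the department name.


INNER JOIN keeps only employees rows whose dept_id matches an id in departments. Walk through each employee:
  - employee 1 (Uma): dept_id=2 -> matches Sales
  - employee 2 (Hank): dept_id=5 -> matches Operations
  - employee 3 (Frank): dept_id=1 -> matches Marketing
  - employee 4 (Eve): dept_id=NULL, no match -> dropped
  - employee 5 (Beth): dept_id=5 -> matches Operations
  - employee 6 (Zoe): dept_id=3 -> matches Finance
So 1 of 6 rows is dropped.

SQL:
SELECT a.name, b.name AS department
FROM employees a
INNER JOIN departments b ON a.dept_id = b.id

Result:
name  | department
------+-----------
Uma   | Sales     
Hank  | Operations
Frank | Marketing 
Beth  | Operations
Zoe   | Finance   


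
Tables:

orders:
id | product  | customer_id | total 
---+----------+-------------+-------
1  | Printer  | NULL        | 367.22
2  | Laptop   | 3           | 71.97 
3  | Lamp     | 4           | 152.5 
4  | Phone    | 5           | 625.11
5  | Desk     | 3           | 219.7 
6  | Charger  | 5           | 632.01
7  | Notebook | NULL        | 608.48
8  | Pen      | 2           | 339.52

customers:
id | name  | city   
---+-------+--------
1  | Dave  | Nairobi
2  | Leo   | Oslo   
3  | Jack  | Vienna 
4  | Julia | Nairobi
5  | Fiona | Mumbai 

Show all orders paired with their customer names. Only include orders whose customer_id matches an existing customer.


INNER JOIN keeps only orders rows whose customer_id matches an id in customers. Walk through each order:
  - order 1 (Printer): customer_id=NULL, no match -> dropped
  - order 2 (Laptop): customer_id=3 -> matches Jack
  - order 3 (Lamp): customer_id=4 -> matches Julia
  - order 4 (Phone): customer_id=5 -> matches Fiona
  - order 5 (Desk): customer_id=3 -> matches Jack
  - order 6 (Charger): customer_id=5 -> matches Fiona
  - order 7 (Notebook): customer_id=NULL, no match -> dropped
  - order 8 (Pen): customer_id=2 -> matches Leo
So 2 of 8 rows are dropped.

SQL:
SELECT a.product, b.name AS customer
FROM orders a
INNER JOIN customers b ON a.customer_id = b.id

Result:
product | customer
--------+---------
Laptop  | Jack    
Lamp    | Julia   
Phone   | Fiona   
Desk    | Jack    
Charger | Fiona   
Pen     | Leo     


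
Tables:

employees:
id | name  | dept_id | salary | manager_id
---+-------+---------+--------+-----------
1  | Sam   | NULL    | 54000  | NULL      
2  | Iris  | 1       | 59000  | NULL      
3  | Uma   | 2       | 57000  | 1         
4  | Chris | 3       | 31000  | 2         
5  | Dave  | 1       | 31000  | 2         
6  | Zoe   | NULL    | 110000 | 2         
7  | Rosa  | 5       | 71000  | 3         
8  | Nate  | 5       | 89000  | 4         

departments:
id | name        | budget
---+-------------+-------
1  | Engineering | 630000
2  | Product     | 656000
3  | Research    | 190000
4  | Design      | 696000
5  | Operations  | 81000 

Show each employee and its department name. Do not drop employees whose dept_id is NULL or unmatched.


LEFT JOIN keeps every row from employees (the left table); where dept_id has no match in departments, the department columns become NULL. Walk through each employee:
  - employee 1 (Sam): dept_id=NULL, no match -> kept with NULL
  - employee 2 (Iris): dept_id=1 -> matches Engineering
  - employee 3 (Uma): dept_id=2 -> matches Product
  - employee 4 (Chris): dept_id=3 -> matches Research
  - employee 5 (Dave): dept_id=1 -> matches Engineering
  - employee 6 (Zoe): dept_id=NULL, no match -> kept with NULL
  - employee 7 (Rosa): dept_id=5 -> matches Operations
  - employee 8 (Nate): dept_id=5 -> matches Operations
All 8 rows appear; 2 have NULL department.

SQL:
SELECT a.name, b.name AS department
FROM employees a
LEFT JOIN departments b ON a.dept_id = b.id

Result:
name  | department 
------+------------
Sam   | NULL       
Iris  | Engineering
Uma   | Product    
Chris | Research   
Dave  | Engineering
Zoe   | NULL       
Rosa  | Operations 
Nate  | Operations 


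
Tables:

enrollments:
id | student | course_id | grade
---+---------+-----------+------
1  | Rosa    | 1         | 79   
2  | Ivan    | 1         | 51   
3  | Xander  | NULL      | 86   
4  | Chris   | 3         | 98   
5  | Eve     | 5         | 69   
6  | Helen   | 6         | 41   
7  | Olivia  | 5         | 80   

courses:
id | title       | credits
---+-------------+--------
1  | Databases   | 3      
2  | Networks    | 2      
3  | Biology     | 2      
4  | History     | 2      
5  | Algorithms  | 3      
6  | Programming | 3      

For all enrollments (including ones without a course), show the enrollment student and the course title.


LEFT JOIN keeps every row from enrollments (the left table); where course_id has no match in courses, the course columns become NULL. Walk through each enrollment:
  - enrollment 1 (Rosa): course_id=1 -> matches Databases
  - enrollment 2 (Ivan): course_id=1 -> matches Databases
  - enrollment 3 (Xander): course_id=NULL, no match -> kept with NULL
  - enrollment 4 (Chris): course_id=3 -> matches Biology
  - enrollment 5 (Eve): course_id=5 -> matches Algorithms
  - enrollment 6 (Helen): course_id=6 -> matches Programming
  - enrollment 7 (Olivia): course_id=5 -> matches Algorithms
All 7 rows appear; 1 has NULL course.

SQL:
SELECT a.student, b.title AS course
FROM enrollments a
LEFT JOIN courses b ON a.course_id = b.id

Result:
student | course     
--------+------------
Rosa    | Databases  
Ivan    | Databases  
Xander  | NULL       
Chris   | Biology    
Eve     | Algorithms 
Helen   | Programming
Olivia  | Algorithms 


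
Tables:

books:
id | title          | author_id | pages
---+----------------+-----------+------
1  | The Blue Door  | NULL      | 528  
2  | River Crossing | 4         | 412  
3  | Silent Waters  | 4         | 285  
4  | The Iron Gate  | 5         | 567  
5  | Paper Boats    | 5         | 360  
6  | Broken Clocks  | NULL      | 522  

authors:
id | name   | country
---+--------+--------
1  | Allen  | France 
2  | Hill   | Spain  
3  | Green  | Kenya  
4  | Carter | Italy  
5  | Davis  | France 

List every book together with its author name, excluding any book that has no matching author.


INNER JOIN keeps only books rows whose author_id matches an id in authors. Walk through each book:
  - book 1 (The Blue Door): author_id=NULL, no match -> dropped
  - book 2 (River Crossing): author_id=4 -> matches Carter
  - book 3 (Silent Waters): author_id=4 -> matches Carter
  - book 4 (The Iron Gate): author_id=5 -> matches Davis
  - book 5 (Paper Boats): author_id=5 -> matches Davis
  - book 6 (Broken Clocks): author_id=NULL, no match -> dropped
So 2 of 6 rows are dropped.

SQL:
SELECT a.title, b.name AS author
FROM books a
INNER JOIN authors b ON a.author_id = b.id

Result:
title          | author
---------------+-------
River Crossing | Carter
Silent Waters  | Carter
The Iron Gate  | Davis 
Paper Boats    | Davis 


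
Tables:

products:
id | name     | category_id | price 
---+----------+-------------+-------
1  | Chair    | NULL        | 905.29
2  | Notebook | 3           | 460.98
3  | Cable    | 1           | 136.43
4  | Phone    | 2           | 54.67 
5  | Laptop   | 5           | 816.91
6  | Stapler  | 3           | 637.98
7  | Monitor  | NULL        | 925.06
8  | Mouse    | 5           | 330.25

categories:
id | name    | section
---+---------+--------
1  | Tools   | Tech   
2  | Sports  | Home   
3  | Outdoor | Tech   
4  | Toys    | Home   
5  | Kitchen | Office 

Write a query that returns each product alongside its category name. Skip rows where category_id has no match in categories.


INNER JOIN keeps only products rows whose category_id matches an id in categories. Walk through each product:
  - product 1 (Chair): category_id=NULL, no match -> dropped
  - product 2 (Notebook): category_id=3 -> matches Outdoor
  - product 3 (Cable): category_id=1 -> matches Tools
  - product 4 (Phone): category_id=2 -> matches Sports
  - product 5 (Laptop): category_id=5 -> matches Kitchen
  - product 6 (Stapler): category_id=3 -> matches Outdoor
  - product 7 (Monitor): category_id=NULL, no match -> dropped
  - product 8 (Mouse): category_id=5 -> matches Kitchen
So 2 of 8 rows are dropped.

SQL:
SELECT a.name, b.name AS category
FROM products a
INNER JOIN categories b ON a.category_id = b.id

Result:
name     | category
---------+---------
Notebook | Outdoor 
Cable    | Tools   
Phone    | Sports  
Laptop   | Kitchen 
Stapler  | Outdoor 
Mouse    | Kitchen 


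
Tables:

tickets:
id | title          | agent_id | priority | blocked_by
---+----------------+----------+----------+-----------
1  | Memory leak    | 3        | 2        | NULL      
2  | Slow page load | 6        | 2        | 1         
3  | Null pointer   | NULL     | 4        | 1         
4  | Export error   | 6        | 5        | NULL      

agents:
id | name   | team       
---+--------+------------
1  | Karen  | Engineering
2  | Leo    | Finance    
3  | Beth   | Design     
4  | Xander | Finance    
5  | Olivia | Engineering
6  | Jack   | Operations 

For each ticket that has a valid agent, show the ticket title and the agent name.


INNER JOIN keeps only tickets rows whose agent_id matches an id in agents. Walk through each ticket:
  - ticket 1 (Memory leak): agent_id=3 -> matches Beth
  - ticket 2 (Slow page load): agent_id=6 -> matches Jack
  - ticket 3 (Null pointer): agent_id=NULL, no match -> dropped
  - ticket 4 (Export error): agent_id=6 -> matches Jack
So 1 of 4 rows is dropped.

SQL:
SELECT a.title, b.name AS agent
FROM tickets a
INNER JOIN agents b ON a.agent_id = b.id

Result:
title          | agent
---------------+------
Memory leak    | Beth 
Slow page load | Jack 
Export error   | Jack 


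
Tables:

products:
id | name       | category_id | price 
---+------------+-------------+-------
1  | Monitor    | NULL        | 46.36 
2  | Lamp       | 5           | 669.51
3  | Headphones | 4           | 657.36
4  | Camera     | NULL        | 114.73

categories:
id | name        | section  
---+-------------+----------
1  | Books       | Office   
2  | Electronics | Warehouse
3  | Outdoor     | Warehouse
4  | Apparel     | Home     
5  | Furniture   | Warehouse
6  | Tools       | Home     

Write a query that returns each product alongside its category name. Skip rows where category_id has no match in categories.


INNER JOIN keeps only products rows whose category_id matches an id in categories. Walk through each product:
  - product 1 (Monitor): category_id=NULL, no match -> dropped
  - product 2 (Lamp): category_id=5 -> matches Furniture
  - product 3 (Headphones): category_id=4 -> matches Apparel
  - product 4 (Camera): category_id=NULL, no match -> dropped
So 2 of 4 rows are dropped.

SQL:
SELECT a.name, b.name AS category
FROM products a
INNER JOIN categories b ON a.category_id = b.id

Result:
name       | category 
-----------+----------
Lamp       | Furniture
Headphones | Apparel  


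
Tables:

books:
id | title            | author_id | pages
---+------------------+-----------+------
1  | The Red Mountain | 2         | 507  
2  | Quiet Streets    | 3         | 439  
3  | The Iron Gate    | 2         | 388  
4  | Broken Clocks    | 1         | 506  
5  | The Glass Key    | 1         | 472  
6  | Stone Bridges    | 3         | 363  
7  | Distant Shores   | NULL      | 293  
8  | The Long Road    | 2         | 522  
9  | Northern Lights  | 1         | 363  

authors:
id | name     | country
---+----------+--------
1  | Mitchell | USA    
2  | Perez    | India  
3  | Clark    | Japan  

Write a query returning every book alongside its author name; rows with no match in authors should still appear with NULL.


LEFT JOIN keeps every row from books (the left table); where author_id has no match in authors, the author columns become NULL. Walk through each book:
  - book 1 (The Red Mountain): author_id=2 -> matches Perez
  - book 2 (Quiet Streets): author_id=3 -> matches Clark
  - book 3 (The Iron Gate): author_id=2 -> matches Perez
  - book 4 (Broken Clocks): author_id=1 -> matches Mitchell
  - book 5 (The Glass Key): author_id=1 -> matches Mitchell
  - book 6 (Stone Bridges): author_id=3 -> matches Clark
  - book 7 (Distant Shores): author_id=NULL, no match -> kept with NULL
  - book 8 (The Long Road): author_id=2 -> matches Perez
  - book 9 (Northern Lights): author_id=1 -> matches Mitchell
All 9 rows appear; 1 has NULL author.

SQL:
SELECT a.title, b.name AS author
FROM books a
LEFT JOIN authors b ON a.author_id = b.id

Result:
title            | author  
-----------------+---------
The Red Mountain | Perez   
Quiet Streets    | Clark   
The Iron Gate    | Perez   
Broken Clocks    | Mitchell
The Glass Key    | Mitchell
Stone Bridges    | Clark   
Distant Shores   | NULL    
The Long Road    | Perez   
Northern Lights  | Mitchell


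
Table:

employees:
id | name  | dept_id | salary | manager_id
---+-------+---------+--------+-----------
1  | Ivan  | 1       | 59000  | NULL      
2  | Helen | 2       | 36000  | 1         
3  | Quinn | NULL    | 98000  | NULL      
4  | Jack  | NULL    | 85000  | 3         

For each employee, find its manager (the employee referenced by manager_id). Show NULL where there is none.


This is a self-join: employees is joined to a second copy of itself, matching each row's manager_id to another row's id. Use LEFT JOIN so rows with manager_id=NULL are kept.
  - employee 1 (Ivan): manager_id=NULL -> NULL
  - employee 2 (Helen): manager_id=1 -> Ivan
  - employee 3 (Quinn): manager_id=NULL -> NULL
  - employee 4 (Jack): manager_id=3 -> Quinn

SQL:
SELECT a.name AS item, b.name AS manager
FROM employees a
LEFT JOIN employees b ON a.manager_id = b.id

Result:
item  | manager
------+--------
Ivan  | NULL   
Helen | Ivan   
Quinn | NULL   
Jack  | Quinn  


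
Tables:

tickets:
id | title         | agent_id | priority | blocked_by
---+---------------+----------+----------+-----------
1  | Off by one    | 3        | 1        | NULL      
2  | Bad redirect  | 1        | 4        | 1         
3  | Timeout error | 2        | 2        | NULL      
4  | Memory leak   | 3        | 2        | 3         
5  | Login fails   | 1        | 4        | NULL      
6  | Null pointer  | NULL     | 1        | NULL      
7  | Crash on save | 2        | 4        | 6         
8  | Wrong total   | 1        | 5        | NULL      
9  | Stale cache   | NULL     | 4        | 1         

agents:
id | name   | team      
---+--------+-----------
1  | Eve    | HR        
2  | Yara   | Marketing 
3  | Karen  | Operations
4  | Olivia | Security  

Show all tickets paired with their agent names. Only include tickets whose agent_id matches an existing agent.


INNER JOIN keeps only tickets rows whose agent_id matches an id in agents. Walk through each ticket:
  - ticket 1 (Off by one): agent_id=3 -> matches Karen
  - ticket 2 (Bad redirect): agent_id=1 -> matches Eve
  - ticket 3 (Timeout error): agent_id=2 -> matches Yara
  - ticket 4 (Memory leak): agent_id=3 -> matches Karen
  - ticket 5 (Login fails): agent_id=1 -> matches Eve
  - ticket 6 (Null pointer): agent_id=NULL, no match -> dropped
  - ticket 7 (Crash on save): agent_id=2 -> matches Yara
  - ticket 8 (Wrong total): agent_id=1 -> matches Eve
  - ticket 9 (Stale cache): agent_id=NULL, no match -> dropped
So 2 of 9 rows are dropped.

SQL:
SELECT a.title, b.name AS agent
FROM tickets a
INNER JOIN agents b ON a.agent_id = b.id

Result:
title         | agent
--------------+------
Off by one    | Karen
Bad redirect  | Eve  
Timeout error | Yara 
Memory leak   | Karen
Login fails   | Eve  
Crash on save | Yara 
Wrong total   | Eve  


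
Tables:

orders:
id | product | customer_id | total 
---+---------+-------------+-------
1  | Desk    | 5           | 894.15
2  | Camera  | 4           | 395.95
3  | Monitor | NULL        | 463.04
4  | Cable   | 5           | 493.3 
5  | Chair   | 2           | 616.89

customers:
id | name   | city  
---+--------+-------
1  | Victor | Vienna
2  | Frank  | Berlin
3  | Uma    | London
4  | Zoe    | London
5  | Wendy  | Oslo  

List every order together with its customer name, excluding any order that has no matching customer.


INNER JOIN keeps only orders rows whose customer_id matches an id in customers. Walk through each order:
  - order 1 (Desk): customer_id=5 -> matches Wendy
  - order 2 (Camera): customer_id=4 -> matches Zoe
  - order 3 (Monitor): customer_id=NULL, no match -> dropped
  - order 4 (Cable): customer_id=5 -> matches Wendy
  - order 5 (Chair): customer_id=2 -> matches Frank
So 1 of 5 rows is dropped.

SQL:
SELECT a.product, b.name AS customer
FROM orders a
INNER JOIN customers b ON a.customer_id = b.id

Result:
product | customer
--------+---------
Desk    | Wendy   
Camera  | Zoe     
Cable   | Wendy   
Chair   | Frank   


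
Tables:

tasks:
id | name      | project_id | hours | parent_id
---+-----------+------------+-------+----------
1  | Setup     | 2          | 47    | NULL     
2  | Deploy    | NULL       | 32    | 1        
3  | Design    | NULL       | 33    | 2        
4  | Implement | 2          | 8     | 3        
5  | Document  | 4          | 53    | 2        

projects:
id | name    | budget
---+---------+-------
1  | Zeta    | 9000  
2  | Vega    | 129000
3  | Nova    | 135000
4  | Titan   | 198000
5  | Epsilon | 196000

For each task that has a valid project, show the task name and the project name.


INNER JOIN keeps only tasks rows whose project_id matches an id in projects. Walk through each task:
  - task 1 (Setup): project_id=2 -> matches Vega
  - task 2 (Deploy): project_id=NULL, no match -> dropped
  - task 3 (Design): project_id=NULL, no match -> dropped
  - task 4 (Implement): project_id=2 -> matches Vega
  - task 5 (Document): project_id=4 -> matches Titan
So 2 of 5 rows are dropped.

SQL:
SELECT a.name, b.name AS project
FROM tasks a
INNER JOIN projects b ON a.project_id = b.id

Result:
name      | project
----------+--------
Setup     | Vega   
Implement | Vega   
Document  | Titan  


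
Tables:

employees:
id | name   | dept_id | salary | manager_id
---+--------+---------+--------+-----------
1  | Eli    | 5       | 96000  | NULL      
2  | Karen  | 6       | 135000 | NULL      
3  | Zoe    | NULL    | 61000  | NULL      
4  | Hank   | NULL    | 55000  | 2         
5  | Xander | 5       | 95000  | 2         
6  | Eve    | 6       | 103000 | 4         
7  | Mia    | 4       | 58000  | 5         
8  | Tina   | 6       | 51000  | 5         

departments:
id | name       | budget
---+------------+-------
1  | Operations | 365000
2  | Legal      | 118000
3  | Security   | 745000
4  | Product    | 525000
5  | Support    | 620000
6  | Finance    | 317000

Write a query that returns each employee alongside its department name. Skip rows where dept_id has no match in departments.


INNER JOIN keeps only employees rows whose dept_id matches an id in departments. Walk through each employee:
  - employee 1 (Eli): dept_id=5 -> matches Support
  - employee 2 (Karen): dept_id=6 -> matches Finance
  - employee 3 (Zoe): dept_id=NULL, no match -> dropped
  - employee 4 (Hank): dept_id=NULL, no match -> dropped
  - employee 5 (Xander): dept_id=5 -> matches Support
  - employee 6 (Eve): dept_id=6 -> matches Finance
  - employee 7 (Mia): dept_id=4 -> matches Product
  - employee 8 (Tina): dept_id=6 -> matches Finance
So 2 of 8 rows are dropped.

SQL:
SELECT a.name, b.name AS department
FROM employees a
INNER JOIN departments b ON a.dept_id = b.id

Result:
name   | department
-------+-----------
Eli    | Support   
Karen  | Finance   
Xander | Support   
Eve    | Finance   
Mia    | Product   
Tina   | Finance   


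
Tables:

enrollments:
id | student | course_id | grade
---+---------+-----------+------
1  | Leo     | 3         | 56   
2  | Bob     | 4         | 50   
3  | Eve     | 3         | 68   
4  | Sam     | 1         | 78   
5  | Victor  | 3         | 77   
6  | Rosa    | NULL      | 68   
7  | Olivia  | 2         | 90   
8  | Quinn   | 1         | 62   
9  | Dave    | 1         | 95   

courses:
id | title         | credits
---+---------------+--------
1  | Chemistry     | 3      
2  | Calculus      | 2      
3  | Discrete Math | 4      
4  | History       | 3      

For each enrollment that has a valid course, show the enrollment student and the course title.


INNER JOIN keeps only enrollments rows whose course_id matches an id in courses. Walk through each enrollment:
  - enrollment 1 (Leo): course_id=3 -> matches Discrete Math
  - enrollment 2 (Bob): course_id=4 -> matches History
  - enrollment 3 (Eve): course_id=3 -> matches Discrete Math
  - enrollment 4 (Sam): course_id=1 -> matches Chemistry
  - enrollment 5 (Victor): course_id=3 -> matches Discrete Math
  - enrollment 6 (Rosa): course_id=NULL, no match -> dropped
  - enrollment 7 (Olivia): course_id=2 -> matches Calculus
  - enrollment 8 (Quinn): course_id=1 -> matches Chemistry
  - enrollment 9 (Dave): course_id=1 -> matches Chemistry
So 1 of 9 rows is dropped.

SQL:
SELECT a.student, b.title AS course
FROM enrollments a
INNER JOIN courses b ON a.course_id = b.id

Result:
student | course       
--------+--------------
Leo     | Discrete Math
Bob     | History      
Eve     | Discrete Math
Sam     | Chemistry    
Victor  | Discrete Math
Olivia  | Calculus     
Quinn   | Chemistry    
Dave    | Chemistry    


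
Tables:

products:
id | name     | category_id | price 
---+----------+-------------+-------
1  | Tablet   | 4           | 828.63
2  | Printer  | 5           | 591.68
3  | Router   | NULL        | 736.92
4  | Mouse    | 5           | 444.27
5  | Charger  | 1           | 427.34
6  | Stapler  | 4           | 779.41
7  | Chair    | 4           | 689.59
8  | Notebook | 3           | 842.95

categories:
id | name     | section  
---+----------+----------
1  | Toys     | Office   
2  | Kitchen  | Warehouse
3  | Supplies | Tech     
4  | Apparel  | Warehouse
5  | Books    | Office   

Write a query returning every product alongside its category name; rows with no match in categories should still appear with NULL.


LEFT JOIN keeps every row from products (the left table); where category_id has no match in categories, the category columns become NULL. Walk through each product:
  - product 1 (Tablet): category_id=4 -> matches Apparel
  - product 2 (Printer): category_id=5 -> matches Books
  - product 3 (Router): category_id=NULL, no match -> kept with NULL
  - product 4 (Mouse): category_id=5 -> matches Books
  - product 5 (Charger): category_id=1 -> matches Toys
  - product 6 (Stapler): category_id=4 -> matches Apparel
  - product 7 (Chair): category_id=4 -> matches Apparel
  - product 8 (Notebook): category_id=3 -> matches Supplies
All 8 rows appear; 1 has NULL category.

SQL:
SELECT a.name, b.name AS category
FROM products a
LEFT JOIN categories b ON a.category_id = b.id

Result:
name     | category
---------+---------
Tablet   | Apparel 
Printer  | Books   
Router   | NULL    
Mouse    | Books   
Charger  | Toys    
Stapler  | Apparel 
Chair    | Apparel 
Notebook | Supplies


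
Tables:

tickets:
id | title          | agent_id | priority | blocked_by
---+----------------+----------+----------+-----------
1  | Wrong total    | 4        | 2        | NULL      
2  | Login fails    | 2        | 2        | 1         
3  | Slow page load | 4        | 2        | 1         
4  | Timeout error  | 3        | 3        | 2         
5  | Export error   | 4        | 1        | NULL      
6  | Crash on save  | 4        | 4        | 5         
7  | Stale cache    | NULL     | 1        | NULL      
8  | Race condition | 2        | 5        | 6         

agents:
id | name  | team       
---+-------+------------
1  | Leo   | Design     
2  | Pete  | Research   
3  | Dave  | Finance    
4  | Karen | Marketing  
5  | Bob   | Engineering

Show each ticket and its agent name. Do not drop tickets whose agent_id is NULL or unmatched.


LEFT JOIN keeps every row from tickets (the left table); where agent_id has no match in agents, the agent columns become NULL. Walk through each ticket:
  - ticket 1 (Wrong total): agent_id=4 -> matches Karen
  - ticket 2 (Login fails): agent_id=2 -> matches Pete
  - ticket 3 (Slow page load): agent_id=4 -> matches Karen
  - ticket 4 (Timeout error): agent_id=3 -> matches Dave
  - ticket 5 (Export error): agent_id=4 -> matches Karen
  - ticket 6 (Crash on save): agent_id=4 -> matches Karen
  - ticket 7 (Stale cache): agent_id=NULL, no match -> kept with NULL
  - ticket 8 (Race condition): agent_id=2 -> matches Pete
All 8 rows appear; 1 has NULL agent.

SQL:
SELECT a.title, b.name AS agent
FROM tickets a
LEFT JOIN agents b ON a.agent_id = b.id

Result:
title          | agent
---------------+------
Wrong total    | Karen
Login fails    | Pete 
Slow page load | Karen
Timeout error  | Dave 
Export error   | Karen
Crash on save  | Karen
Stale cache    | NULL 
Race condition | Pete 


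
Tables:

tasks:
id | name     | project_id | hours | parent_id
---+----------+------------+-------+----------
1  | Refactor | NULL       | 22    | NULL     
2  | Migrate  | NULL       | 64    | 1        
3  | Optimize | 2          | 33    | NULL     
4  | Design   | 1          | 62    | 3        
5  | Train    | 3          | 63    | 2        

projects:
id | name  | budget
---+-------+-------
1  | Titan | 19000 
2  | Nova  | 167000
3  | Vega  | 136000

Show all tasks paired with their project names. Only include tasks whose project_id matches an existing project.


INNER JOIN keeps only tasks rows whose project_id matches an id in projects. Walk through each task:
  - task 1 (Refactor): project_id=NULL, no match -> dropped
  - task 2 (Migrate): project_id=NULL, no match -> dropped
  - task 3 (Optimize): project_id=2 -> matches Nova
  - task 4 (Design): project_id=1 -> matches Titan
  - task 5 (Train): project_id=3 -> matches Vega
So 2 of 5 rows are dropped.

SQL:
SELECT a.name, b.name AS project
FROM tasks a
INNER JOIN projects b ON a.project_id = b.id

Result:
name     | project
---------+--------
Optimize | Nova   
Design   | Titan  
Train    | Vega   


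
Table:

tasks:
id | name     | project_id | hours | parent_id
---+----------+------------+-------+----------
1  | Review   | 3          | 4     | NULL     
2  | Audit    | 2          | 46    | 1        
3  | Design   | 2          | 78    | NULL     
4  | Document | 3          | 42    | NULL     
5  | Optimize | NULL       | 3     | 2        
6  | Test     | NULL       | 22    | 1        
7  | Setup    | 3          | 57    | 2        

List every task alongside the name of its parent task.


This is a self-join: tasks is joined to a second copy of itself, matching each row's parent_id to another row's id. Use LEFT JOIN so rows with parent_id=NULL are kept.
  - task 1 (Review): parent_id=NULL -> NULL
  - task 2 (Audit): parent_id=1 -> Review
  - task 3 (Design): parent_id=NULL -> NULL
  - task 4 (Document): parent_id=NULL -> NULL
  - task 5 (Optimize): parent_id=2 -> Audit
  - task 6 (Test): parent_id=1 -> Review
  - task 7 (Setup): parent_id=2 -> Audit

SQL:
SELECT a.name AS item, b.name AS parent
FROM tasks a
LEFT JOIN tasks b ON a.parent_id = b.id

Result:
item     | parent
---------+-------
Review   | NULL  
Audit    | Review
Design   | NULL  
Document | NULL  
Optimize | Audit 
Test     | Review
Setup    | Audit 


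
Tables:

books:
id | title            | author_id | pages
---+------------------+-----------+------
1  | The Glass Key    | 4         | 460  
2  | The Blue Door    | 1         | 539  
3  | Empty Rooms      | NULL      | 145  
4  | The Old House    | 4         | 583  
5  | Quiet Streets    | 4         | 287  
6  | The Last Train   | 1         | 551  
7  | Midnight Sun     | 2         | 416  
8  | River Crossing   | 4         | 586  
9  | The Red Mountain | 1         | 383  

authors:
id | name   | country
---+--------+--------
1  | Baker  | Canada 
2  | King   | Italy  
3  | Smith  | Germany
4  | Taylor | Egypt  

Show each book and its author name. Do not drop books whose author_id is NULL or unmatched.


LEFT JOIN keeps every row from books (the left table); where author_id has no match in authors, the author columns become NULL. Walk through each book:
  - book 1 (The Glass Key): author_id=4 -> matches Taylor
  - book 2 (The Blue Door): author_id=1 -> matches Baker
  - book 3 (Empty Rooms): author_id=NULL, no match -> kept with NULL
  - book 4 (The Old House): author_id=4 -> matches Taylor
  - book 5 (Quiet Streets): author_id=4 -> matches Taylor
  - book 6 (The Last Train): author_id=1 -> matches Baker
  - book 7 (Midnight Sun): author_id=2 -> matches King
  - book 8 (River Crossing): author_id=4 -> matches Taylor
  - book 9 (The Red Mountain): author_id=1 -> matches Baker
All 9 rows appear; 1 has NULL author.

SQL:
SELECT a.title, b.name AS author
FROM books a
LEFT JOIN authors b ON a.author_id = b.id

Result:
title            | author
-----------------+-------
The Glass Key    | Taylor
The Blue Door    | Baker 
Empty Rooms      | NULL  
The Old House    | Taylor
Quiet Streets    | Taylor
The Last Train   | Baker 
Midnight Sun     | King  
River Crossing   | Taylor
The Red Mountain | Baker 


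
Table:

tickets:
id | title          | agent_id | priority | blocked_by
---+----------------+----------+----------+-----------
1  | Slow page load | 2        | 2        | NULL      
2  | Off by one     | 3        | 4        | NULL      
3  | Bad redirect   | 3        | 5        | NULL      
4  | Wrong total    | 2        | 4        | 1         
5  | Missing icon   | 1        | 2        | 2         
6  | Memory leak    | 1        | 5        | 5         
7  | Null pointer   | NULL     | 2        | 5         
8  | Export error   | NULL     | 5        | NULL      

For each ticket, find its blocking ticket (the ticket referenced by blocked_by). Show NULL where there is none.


This is a self-join: tickets is joined to a second copy of itself, matching each row's blocked_by to another row's id. Use LEFT JOIN so rows with blocked_by=NULL are kept.
  - ticket 1 (Slow page load): blocked_by=NULL -> NULL
  - ticket 2 (Off by one): blocked_by=NULL -> NULL
  - ticket 3 (Bad redirect): blocked_by=NULL -> NULL
  - ticket 4 (Wrong total): blocked_by=1 -> Slow page load
  - ticket 5 (Missing icon): blocked_by=2 -> Off by one
  - ticket 6 (Memory leak): blocked_by=5 -> Missing icon
  - ticket 7 (Null pointer): blocked_by=5 -> Missing icon
  - ticket 8 (Export error): blocked_by=NULL -> NULL

SQL:
SELECT a.title AS item, b.title AS blocked_by
FROM tickets a
LEFT JOIN tickets b ON a.blocked_by = b.id

Result:
item           | blocked_by    
---------------+---------------
Slow page load | NULL          
Off by one     | NULL          
Bad redirect   | NULL          
Wrong total    | Slow page load
Missing icon   | Off by one    
Memory leak    | Missing icon  
Null pointer   | Missing icon  
Export error   | NULL          


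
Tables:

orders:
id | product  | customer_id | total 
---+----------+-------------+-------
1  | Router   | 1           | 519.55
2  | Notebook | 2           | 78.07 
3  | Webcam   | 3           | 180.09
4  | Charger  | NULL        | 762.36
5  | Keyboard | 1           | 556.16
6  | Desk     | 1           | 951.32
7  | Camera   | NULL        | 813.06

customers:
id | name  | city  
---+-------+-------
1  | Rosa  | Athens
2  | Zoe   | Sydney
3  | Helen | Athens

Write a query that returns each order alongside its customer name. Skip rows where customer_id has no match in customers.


INNER JOIN keeps only orders rows whose customer_id matches an id in customers. Walk through each order:
  - order 1 (Router): customer_id=1 -> matches Rosa
  - order 2 (Notebook): customer_id=2 -> matches Zoe
  - order 3 (Webcam): customer_id=3 -> matches Helen
  - order 4 (Charger): customer_id=NULL, no match -> dropped
  - order 5 (Keyboard): customer_id=1 -> matches Rosa
  - order 6 (Desk): customer_id=1 -> matches Rosa
  - order 7 (Camera): customer_id=NULL, no match -> dropped
So 2 of 7 rows are dropped.

SQL:
SELECT a.product, b.name AS customer
FROM orders a
INNER JOIN customers b ON a.customer_id = b.id

Result:
product  | customer
---------+---------
Router   | Rosa    
Notebook | Zoe     
Webcam   | Helen   
Keyboard | Rosa    
Desk     | Rosa    


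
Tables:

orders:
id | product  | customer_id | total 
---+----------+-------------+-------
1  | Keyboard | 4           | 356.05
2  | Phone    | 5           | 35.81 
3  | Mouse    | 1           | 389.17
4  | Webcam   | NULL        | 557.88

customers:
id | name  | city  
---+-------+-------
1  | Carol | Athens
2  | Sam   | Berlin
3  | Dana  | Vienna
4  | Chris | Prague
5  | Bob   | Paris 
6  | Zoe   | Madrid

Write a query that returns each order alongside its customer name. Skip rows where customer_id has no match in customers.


INNER JOIN keeps only orders rows whose customer_id matches an id in customers. Walk through each order:
  - order 1 (Keyboard): customer_id=4 -> matches Chris
  - order 2 (Phone): customer_id=5 -> matches Bob
  - order 3 (Mouse): customer_id=1 -> matches Carol
  - order 4 (Webcam): customer_id=NULL, no match -> dropped
So 1 of 4 rows is dropped.

SQL:
SELECT a.product, b.name AS customer
FROM orders a
INNER JOIN customers b ON a.customer_id = b.id

Result:
product  | customer
---------+---------
Keyboard | Chris   
Phone    | Bob     
Mouse    | Carol   
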